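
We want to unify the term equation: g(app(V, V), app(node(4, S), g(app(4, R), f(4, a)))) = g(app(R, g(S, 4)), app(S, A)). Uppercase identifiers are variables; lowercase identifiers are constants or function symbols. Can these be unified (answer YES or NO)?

NO

Decompose g/2: app(V, V) = app(R, g(S, 4)),  app(node(4, S), g(app(4, R), f(4, a))) = app(S, A).
Decompose app/2: V = R,  V = g(S, 4).
Bind V := R; substituting into the one remaining equation that mentions V gives: R = g(S, 4).
Bind R := g(S, 4); substituting into the remaining equation gives: app(node(4, S), g(app(4, g(S, 4)), f(4, a))) = app(S, A). Substituting into the earlier binding gives V := g(S, 4).
Decompose app/2: node(4, S) = S,  g(app(4, g(S, 4)), f(4, a)) = A.
Occurs check fails: S occurs in node(4, S); the equation S = node(4, S) has no finite solution.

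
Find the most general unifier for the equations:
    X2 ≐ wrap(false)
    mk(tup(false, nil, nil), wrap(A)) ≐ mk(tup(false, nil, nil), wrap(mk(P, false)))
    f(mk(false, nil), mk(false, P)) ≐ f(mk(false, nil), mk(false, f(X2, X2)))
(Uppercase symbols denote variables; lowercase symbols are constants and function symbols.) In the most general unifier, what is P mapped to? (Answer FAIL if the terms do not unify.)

f(wrap(false), wrap(false))

Bind X2 := wrap(false); substituting into the one remaining equation that mentions X2 gives: f(mk(false, nil), mk(false, P)) ≐ f(mk(false, nil), mk(false, f(wrap(false), wrap(false)))).
Decompose mk/2: tup(false, nil, nil) ≐ tup(false, nil, nil),  wrap(A) ≐ wrap(mk(P, false)).
Delete trivial equation tup(false, nil, nil) ≐ tup(false, nil, nil).
Decompose wrap/1: A ≐ mk(P, false).
Bind A := mk(P, false); no other remaining equation mentions A.
Decompose f/2: mk(false, nil) ≐ mk(false, nil),  mk(false, P) ≐ mk(false, f(wrap(false), wrap(false))).
Delete trivial equation mk(false, nil) ≐ mk(false, nil).
Decompose mk/2: false ≐ false,  P ≐ f(wrap(false), wrap(false)).
Delete trivial equation false ≐ false.
Bind P := f(wrap(false), wrap(false)). Substituting into the earlier binding gives A := mk(f(wrap(false), wrap(false)), false).
MGU = { X2 -> wrap(false), A -> mk(f(wrap(false), wrap(false)), false), P -> f(wrap(false), wrap(false)) }, so P -> f(wrap(false), wrap(false)).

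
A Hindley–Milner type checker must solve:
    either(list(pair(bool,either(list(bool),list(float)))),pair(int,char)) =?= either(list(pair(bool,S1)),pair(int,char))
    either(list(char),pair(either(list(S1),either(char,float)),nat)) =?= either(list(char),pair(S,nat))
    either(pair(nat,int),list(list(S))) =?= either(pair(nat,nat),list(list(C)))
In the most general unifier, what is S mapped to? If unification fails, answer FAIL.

Decompose either/2: list(pair(bool,either(list(bool),list(float)))) =?= list(pair(bool,S1)),  pair(int,char) =?= pair(int,char).
Decompose list/1: pair(bool,either(list(bool),list(float))) =?= pair(bool,S1).
Decompose pair/2: bool =?= bool,  either(list(bool),list(float)) =?= S1.
Delete trivial equation bool =?= bool.
Bind S1 := either(list(bool),list(float)); substituting into the one remaining equation that mentions S1 gives: either(list(char),pair(either(list(either(list(bool),list(float))),either(char,float)),nat)) =?= either(list(char),pair(S,nat)).
Delete trivial equation pair(int,char) =?= pair(int,char).
Decompose either/2: list(char) =?= list(char),  pair(either(list(either(list(bool),list(float))),either(char,float)),nat) =?= pair(S,nat).
Delete trivial equation list(char) =?= list(char).
Decompose pair/2: either(list(either(list(bool),list(float))),either(char,float)) =?= S,  nat =?= nat.
Bind S := either(list(either(list(bool),list(float))),either(char,float)); substituting into the one remaining equation that mentions S gives: either(pair(nat,int),list(list(either(list(either(list(bool),list(float))),either(char,float))))) =?= either(pair(nat,nat),list(list(C))).
Delete trivial equation nat =?= nat.
Decompose either/2: pair(nat,int) =?= pair(nat,nat),  list(list(either(list(either(list(bool),list(float))),either(char,float)))) =?= list(list(C)).
Decompose pair/2: nat =?= nat,  int =?= nat.
Delete trivial equation nat =?= nat.
Clash: constants int and nat differ; no unifier exists.

FAIL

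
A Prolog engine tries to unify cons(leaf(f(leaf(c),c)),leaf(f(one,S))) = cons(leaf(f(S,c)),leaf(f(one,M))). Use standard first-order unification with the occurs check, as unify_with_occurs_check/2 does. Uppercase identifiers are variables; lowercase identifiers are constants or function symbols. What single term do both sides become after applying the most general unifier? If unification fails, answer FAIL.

Decompose cons/2: leaf(f(leaf(c),c)) = leaf(f(S,c)),  leaf(f(one,S)) = leaf(f(one,M)).
Decompose leaf/1: f(leaf(c),c) = f(S,c).
Decompose f/2: leaf(c) = S,  c = c.
Bind S := leaf(c); substituting into the one remaining equation that mentions S gives: leaf(f(one,leaf(c))) = leaf(f(one,M)).
Delete trivial equation c = c.
Decompose leaf/1: f(one,leaf(c)) = f(one,M).
Decompose f/2: one = one,  leaf(c) = M.
Delete trivial equation one = one.
Bind M := leaf(c).
Applying the MGU to either side gives cons(leaf(f(leaf(c),c)),leaf(f(one,leaf(c)))).

cons(leaf(f(leaf(c),c)),leaf(f(one,leaf(c))))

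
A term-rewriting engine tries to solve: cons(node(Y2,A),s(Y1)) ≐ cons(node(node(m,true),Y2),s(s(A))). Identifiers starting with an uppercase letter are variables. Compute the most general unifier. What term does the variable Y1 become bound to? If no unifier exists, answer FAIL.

s(node(m,true))

Decompose cons/2: node(Y2,A) ≐ node(node(m,true),Y2),  s(Y1) ≐ s(s(A)).
Decompose node/2: Y2 ≐ node(m,true),  A ≐ Y2.
Bind Y2 := node(m,true); substituting into the one remaining equation that mentions Y2 gives: A ≐ node(m,true).
Bind A := node(m,true); substituting into the remaining equation gives: s(Y1) ≐ s(s(node(m,true))).
Decompose s/1: Y1 ≐ s(node(m,true)).
Bind Y1 := s(node(m,true)).
MGU = { Y2 ↦ node(m,true), A ↦ node(m,true), Y1 ↦ s(node(m,true)) }, so Y1 ↦ s(node(m,true)).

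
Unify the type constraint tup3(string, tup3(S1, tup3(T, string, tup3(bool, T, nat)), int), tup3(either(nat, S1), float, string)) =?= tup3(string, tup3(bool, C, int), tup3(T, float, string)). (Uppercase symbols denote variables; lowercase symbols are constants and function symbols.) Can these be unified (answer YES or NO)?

YES

Decompose tup3/3: string =?= string,  tup3(S1, tup3(T, string, tup3(bool, T, nat)), int) =?= tup3(bool, C, int),  tup3(either(nat, S1), float, string) =?= tup3(T, float, string).
Delete trivial equation string =?= string.
Decompose tup3/3: S1 =?= bool,  tup3(T, string, tup3(bool, T, nat)) =?= C,  int =?= int.
Bind S1 := bool; substituting into the one remaining equation that mentions S1 gives: tup3(either(nat, bool), float, string) =?= tup3(T, float, string).
Bind C := tup3(T, string, tup3(bool, T, nat)); no other remaining equation mentions C.
Delete trivial equation int =?= int.
Decompose tup3/3: either(nat, bool) =?= T,  float =?= float,  string =?= string.
Bind T := either(nat, bool); no other remaining equation mentions T. Substituting into the earlier binding gives C := tup3(either(nat, bool), string, tup3(bool, either(nat, bool), nat)).
Delete trivial equation float =?= float.
Delete trivial equation string =?= string.
No equations remain and no clash or occurs-check failure arose, so a unifier exists.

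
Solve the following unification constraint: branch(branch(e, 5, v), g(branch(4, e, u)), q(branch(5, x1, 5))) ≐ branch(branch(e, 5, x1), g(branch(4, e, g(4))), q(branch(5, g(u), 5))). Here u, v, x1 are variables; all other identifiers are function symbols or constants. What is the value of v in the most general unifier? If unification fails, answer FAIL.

Decompose branch/3: branch(e, 5, v) ≐ branch(e, 5, x1),  g(branch(4, e, u)) ≐ g(branch(4, e, g(4))),  q(branch(5, x1, 5)) ≐ q(branch(5, g(u), 5)).
Decompose branch/3: e ≐ e,  5 ≐ 5,  v ≐ x1.
Delete trivial equation e ≐ e.
Delete trivial equation 5 ≐ 5.
Bind v := x1; no other remaining equation mentions v.
Decompose g/1: branch(4, e, u) ≐ branch(4, e, g(4)).
Decompose branch/3: 4 ≐ 4,  e ≐ e,  u ≐ g(4).
Delete trivial equation 4 ≐ 4.
Delete trivial equation e ≐ e.
Bind u := g(4); substituting into the remaining equation gives: q(branch(5, x1, 5)) ≐ q(branch(5, g(g(4)), 5)).
Decompose q/1: branch(5, x1, 5) ≐ branch(5, g(g(4)), 5).
Decompose branch/3: 5 ≐ 5,  x1 ≐ g(g(4)),  5 ≐ 5.
Delete trivial equation 5 ≐ 5.
Bind x1 := g(g(4)); no other remaining equation mentions x1. Substituting into the earlier binding gives v := g(g(4)).
Delete trivial equation 5 ≐ 5.
MGU = { v := g(g(4)), u := g(4), x1 := g(g(4)) }, so v := g(g(4)).

g(g(4))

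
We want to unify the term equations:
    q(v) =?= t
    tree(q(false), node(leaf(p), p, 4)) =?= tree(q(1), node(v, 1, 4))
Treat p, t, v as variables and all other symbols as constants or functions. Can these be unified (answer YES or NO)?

Bind t := q(v); no other remaining equation mentions t.
Decompose tree/2: q(false) =?= q(1),  node(leaf(p), p, 4) =?= node(v, 1, 4).
Decompose q/1: false =?= 1.
Clash: constants false and 1 differ; no unifier exists.

NO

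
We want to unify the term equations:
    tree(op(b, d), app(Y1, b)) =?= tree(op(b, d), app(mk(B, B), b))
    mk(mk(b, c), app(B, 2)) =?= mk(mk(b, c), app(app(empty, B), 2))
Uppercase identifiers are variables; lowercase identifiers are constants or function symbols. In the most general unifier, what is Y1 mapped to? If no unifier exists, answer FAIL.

FAIL

Decompose tree/2: op(b, d) =?= op(b, d),  app(Y1, b) =?= app(mk(B, B), b).
Delete trivial equation op(b, d) =?= op(b, d).
Decompose app/2: Y1 =?= mk(B, B),  b =?= b.
Bind Y1 := mk(B, B); no other remaining equation mentions Y1.
Delete trivial equation b =?= b.
Decompose mk/2: mk(b, c) =?= mk(b, c),  app(B, 2) =?= app(app(empty, B), 2).
Delete trivial equation mk(b, c) =?= mk(b, c).
Decompose app/2: B =?= app(empty, B),  2 =?= 2.
Occurs check fails: B occurs in app(empty, B); the equation B =?= app(empty, B) has no finite solution.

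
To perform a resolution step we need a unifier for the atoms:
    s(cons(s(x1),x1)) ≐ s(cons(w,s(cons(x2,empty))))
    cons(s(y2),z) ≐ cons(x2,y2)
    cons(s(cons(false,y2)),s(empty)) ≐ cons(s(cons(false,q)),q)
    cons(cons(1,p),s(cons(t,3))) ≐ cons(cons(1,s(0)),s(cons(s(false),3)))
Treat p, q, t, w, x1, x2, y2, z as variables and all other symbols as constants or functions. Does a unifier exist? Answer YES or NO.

YES

Decompose s/1: cons(s(x1),x1) ≐ cons(w,s(cons(x2,empty))).
Decompose cons/2: s(x1) ≐ w,  x1 ≐ s(cons(x2,empty)).
Bind w := s(x1); no other remaining equation mentions w.
Bind x1 := s(cons(x2,empty)); no other remaining equation mentions x1. Substituting into the earlier binding gives w := s(s(cons(x2,empty))).
Decompose cons/2: s(y2) ≐ x2,  z ≐ y2.
Bind x2 := s(y2); no other remaining equation mentions x2. Substituting into the earlier bindings gives w := s(s(cons(s(y2),empty))), x1 := s(cons(s(y2),empty)).
Bind z := y2; no other remaining equation mentions z.
Decompose cons/2: s(cons(false,y2)) ≐ s(cons(false,q)),  s(empty) ≐ q.
Decompose s/1: cons(false,y2) ≐ cons(false,q).
Decompose cons/2: false ≐ false,  y2 ≐ q.
Delete trivial equation false ≐ false.
Bind y2 := q; no other remaining equation mentions y2. Substituting into the earlier bindings gives w := s(s(cons(s(q),empty))), x1 := s(cons(s(q),empty)), x2 := s(q), z := q.
Bind q := s(empty); no other remaining equation mentions q. Substituting into the earlier bindings gives w := s(s(cons(s(s(empty)),empty))), x1 := s(cons(s(s(empty)),empty)), x2 := s(s(empty)), z := s(empty), y2 := s(empty).
Decompose cons/2: cons(1,p) ≐ cons(1,s(0)),  s(cons(t,3)) ≐ s(cons(s(false),3)).
Decompose cons/2: 1 ≐ 1,  p ≐ s(0).
Delete trivial equation 1 ≐ 1.
Bind p := s(0); no other remaining equation mentions p.
Decompose s/1: cons(t,3) ≐ cons(s(false),3).
Decompose cons/2: t ≐ s(false),  3 ≐ 3.
Bind t := s(false); no other remaining equation mentions t.
Delete trivial equation 3 ≐ 3.
No equations remain and no clash or occurs-check failure arose, so a unifier exists.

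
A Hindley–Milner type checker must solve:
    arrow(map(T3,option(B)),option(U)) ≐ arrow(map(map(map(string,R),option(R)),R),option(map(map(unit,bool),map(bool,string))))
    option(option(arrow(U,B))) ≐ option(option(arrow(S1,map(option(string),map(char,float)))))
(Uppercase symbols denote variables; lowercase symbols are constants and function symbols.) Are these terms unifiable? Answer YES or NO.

Decompose arrow/2: map(T3,option(B)) ≐ map(map(map(string,R),option(R)),R),  option(U) ≐ option(map(map(unit,bool),map(bool,string))).
Decompose map/2: T3 ≐ map(map(string,R),option(R)),  option(B) ≐ R.
Bind T3 := map(map(string,R),option(R)); no other remaining equation mentions T3.
Bind R := option(B); no other remaining equation mentions R. Substituting into the earlier binding gives T3 := map(map(string,option(B)),option(option(B))).
Decompose option/1: U ≐ map(map(unit,bool),map(bool,string)).
Bind U := map(map(unit,bool),map(bool,string)); substituting into the remaining equation gives: option(option(arrow(map(map(unit,bool),map(bool,string)),B))) ≐ option(option(arrow(S1,map(option(string),map(char,float))))).
Decompose option/1: option(arrow(map(map(unit,bool),map(bool,string)),B)) ≐ option(arrow(S1,map(option(string),map(char,float)))).
Decompose option/1: arrow(map(map(unit,bool),map(bool,string)),B) ≐ arrow(S1,map(option(string),map(char,float))).
Decompose arrow/2: map(map(unit,bool),map(bool,string)) ≐ S1,  B ≐ map(option(string),map(char,float)).
Bind S1 := map(map(unit,bool),map(bool,string)); no other remaining equation mentions S1.
Bind B := map(option(string),map(char,float)). Substituting into the earlier bindings gives T3 := map(map(string,option(map(option(string),map(char,float)))),option(option(map(option(string),map(char,float))))), R := option(map(option(string),map(char,float))).
No equations remain and no clash or occurs-check failure arose, so a unifier exists.

YES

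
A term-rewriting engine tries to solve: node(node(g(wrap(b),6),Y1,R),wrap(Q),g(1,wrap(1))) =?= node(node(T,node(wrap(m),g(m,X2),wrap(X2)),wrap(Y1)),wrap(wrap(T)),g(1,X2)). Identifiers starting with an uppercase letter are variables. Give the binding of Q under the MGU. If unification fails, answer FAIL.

wrap(g(wrap(b),6))

Decompose node/3: node(g(wrap(b),6),Y1,R) =?= node(T,node(wrap(m),g(m,X2),wrap(X2)),wrap(Y1)),  wrap(Q) =?= wrap(wrap(T)),  g(1,wrap(1)) =?= g(1,X2).
Decompose node/3: g(wrap(b),6) =?= T,  Y1 =?= node(wrap(m),g(m,X2),wrap(X2)),  R =?= wrap(Y1).
Bind T := g(wrap(b),6); substituting into the one remaining equation that mentions T gives: wrap(Q) =?= wrap(wrap(g(wrap(b),6))).
Bind Y1 := node(wrap(m),g(m,X2),wrap(X2)); substituting into the one remaining equation that mentions Y1 gives: R =?= wrap(node(wrap(m),g(m,X2),wrap(X2))).
Bind R := wrap(node(wrap(m),g(m,X2),wrap(X2))); no other remaining equation mentions R.
Decompose wrap/1: Q =?= wrap(g(wrap(b),6)).
Bind Q := wrap(g(wrap(b),6)); no other remaining equation mentions Q.
Decompose g/2: 1 =?= 1,  wrap(1) =?= X2.
Delete trivial equation 1 =?= 1.
Bind X2 := wrap(1). Substituting into the earlier bindings gives Y1 := node(wrap(m),g(m,wrap(1)),wrap(wrap(1))), R := wrap(node(wrap(m),g(m,wrap(1)),wrap(wrap(1)))).
MGU = { T ↦ g(wrap(b),6), Y1 ↦ node(wrap(m),g(m,wrap(1)),wrap(wrap(1))), R ↦ wrap(node(wrap(m),g(m,wrap(1)),wrap(wrap(1)))), Q ↦ wrap(g(wrap(b),6)), X2 ↦ wrap(1) }, so Q ↦ wrap(g(wrap(b),6)).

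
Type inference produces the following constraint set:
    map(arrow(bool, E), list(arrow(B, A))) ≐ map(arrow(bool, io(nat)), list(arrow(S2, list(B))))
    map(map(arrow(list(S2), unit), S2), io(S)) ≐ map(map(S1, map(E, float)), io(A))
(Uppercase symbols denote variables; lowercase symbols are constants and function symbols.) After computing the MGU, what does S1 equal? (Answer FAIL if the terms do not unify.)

arrow(list(map(io(nat), float)), unit)

Decompose map/2: arrow(bool, E) ≐ arrow(bool, io(nat)),  list(arrow(B, A)) ≐ list(arrow(S2, list(B))).
Decompose arrow/2: bool ≐ bool,  E ≐ io(nat).
Delete trivial equation bool ≐ bool.
Bind E := io(nat); substituting into the one remaining equation that mentions E gives: map(map(arrow(list(S2), unit), S2), io(S)) ≐ map(map(S1, map(io(nat), float)), io(A)).
Decompose list/1: arrow(B, A) ≐ arrow(S2, list(B)).
Decompose arrow/2: B ≐ S2,  A ≐ list(B).
Bind B := S2; substituting into the one remaining equation that mentions B gives: A ≐ list(S2).
Bind A := list(S2); substituting into the remaining equation gives: map(map(arrow(list(S2), unit), S2), io(S)) ≐ map(map(S1, map(io(nat), float)), io(list(S2))).
Decompose map/2: map(arrow(list(S2), unit), S2) ≐ map(S1, map(io(nat), float)),  io(S) ≐ io(list(S2)).
Decompose map/2: arrow(list(S2), unit) ≐ S1,  S2 ≐ map(io(nat), float).
Bind S1 := arrow(list(S2), unit); no other remaining equation mentions S1.
Bind S2 := map(io(nat), float); substituting into the remaining equation gives: io(S) ≐ io(list(map(io(nat), float))). Substituting into the earlier bindings gives B := map(io(nat), float), A := list(map(io(nat), float)), S1 := arrow(list(map(io(nat), float)), unit).
Decompose io/1: S ≐ list(map(io(nat), float)).
Bind S := list(map(io(nat), float)).
MGU = { E -> io(nat), B -> map(io(nat), float), A -> list(map(io(nat), float)), S1 -> arrow(list(map(io(nat), float)), unit), S2 -> map(io(nat), float), S -> list(map(io(nat), float)) }, so S1 -> arrow(list(map(io(nat), float)), unit).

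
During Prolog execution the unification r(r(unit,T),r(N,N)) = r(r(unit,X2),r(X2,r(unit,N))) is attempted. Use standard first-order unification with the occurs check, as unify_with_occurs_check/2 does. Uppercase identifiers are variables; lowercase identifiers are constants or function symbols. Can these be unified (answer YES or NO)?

Decompose r/2: r(unit,T) = r(unit,X2),  r(N,N) = r(X2,r(unit,N)).
Decompose r/2: unit = unit,  T = X2.
Delete trivial equation unit = unit.
Bind T := X2; no other remaining equation mentions T.
Decompose r/2: N = X2,  N = r(unit,N).
Bind N := X2; substituting into the remaining equation gives: X2 = r(unit,X2).
Occurs check fails: X2 occurs in r(unit,X2); the equation X2 = r(unit,X2) has no finite solution.

NO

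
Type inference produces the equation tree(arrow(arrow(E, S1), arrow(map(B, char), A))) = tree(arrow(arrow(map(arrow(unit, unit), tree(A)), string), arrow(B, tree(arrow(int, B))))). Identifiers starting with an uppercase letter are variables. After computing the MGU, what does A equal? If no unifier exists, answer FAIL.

FAIL

Decompose tree/1: arrow(arrow(E, S1), arrow(map(B, char), A)) = arrow(arrow(map(arrow(unit, unit), tree(A)), string), arrow(B, tree(arrow(int, B)))).
Decompose arrow/2: arrow(E, S1) = arrow(map(arrow(unit, unit), tree(A)), string),  arrow(map(B, char), A) = arrow(B, tree(arrow(int, B))).
Decompose arrow/2: E = map(arrow(unit, unit), tree(A)),  S1 = string.
Bind E := map(arrow(unit, unit), tree(A)); no other remaining equation mentions E.
Bind S1 := string; no other remaining equation mentions S1.
Decompose arrow/2: map(B, char) = B,  A = tree(arrow(int, B)).
Occurs check fails: B occurs in map(B, char); the equation B = map(B, char) has no finite solution.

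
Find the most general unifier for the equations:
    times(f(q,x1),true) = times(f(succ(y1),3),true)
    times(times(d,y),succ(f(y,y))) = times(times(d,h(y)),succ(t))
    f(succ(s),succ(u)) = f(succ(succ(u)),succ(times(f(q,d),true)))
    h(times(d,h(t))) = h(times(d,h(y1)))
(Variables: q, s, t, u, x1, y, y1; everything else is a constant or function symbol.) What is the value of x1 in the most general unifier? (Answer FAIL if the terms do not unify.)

FAIL

Decompose times/2: f(q,x1) = f(succ(y1),3),  true = true.
Decompose f/2: q = succ(y1),  x1 = 3.
Bind q := succ(y1); substituting into the one remaining equation that mentions q gives: f(succ(s),succ(u)) = f(succ(succ(u)),succ(times(f(succ(y1),d),true))).
Bind x1 := 3; no other remaining equation mentions x1.
Delete trivial equation true = true.
Decompose times/2: times(d,y) = times(d,h(y)),  succ(f(y,y)) = succ(t).
Decompose times/2: d = d,  y = h(y).
Delete trivial equation d = d.
Occurs check fails: y occurs in h(y); the equation y = h(y) has no finite solution.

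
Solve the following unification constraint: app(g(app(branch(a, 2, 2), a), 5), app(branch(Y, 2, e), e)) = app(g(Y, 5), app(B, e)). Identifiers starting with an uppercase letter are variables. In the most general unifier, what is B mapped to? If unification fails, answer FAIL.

branch(app(branch(a, 2, 2), a), 2, e)

Decompose app/2: g(app(branch(a, 2, 2), a), 5) = g(Y, 5),  app(branch(Y, 2, e), e) = app(B, e).
Decompose g/2: app(branch(a, 2, 2), a) = Y,  5 = 5.
Bind Y := app(branch(a, 2, 2), a); substituting into the one remaining equation that mentions Y gives: app(branch(app(branch(a, 2, 2), a), 2, e), e) = app(B, e).
Delete trivial equation 5 = 5.
Decompose app/2: branch(app(branch(a, 2, 2), a), 2, e) = B,  e = e.
Bind B := branch(app(branch(a, 2, 2), a), 2, e); no other remaining equation mentions B.
Delete trivial equation e = e.
MGU = { Y := app(branch(a, 2, 2), a), B := branch(app(branch(a, 2, 2), a), 2, e) }, so B := branch(app(branch(a, 2, 2), a), 2, e).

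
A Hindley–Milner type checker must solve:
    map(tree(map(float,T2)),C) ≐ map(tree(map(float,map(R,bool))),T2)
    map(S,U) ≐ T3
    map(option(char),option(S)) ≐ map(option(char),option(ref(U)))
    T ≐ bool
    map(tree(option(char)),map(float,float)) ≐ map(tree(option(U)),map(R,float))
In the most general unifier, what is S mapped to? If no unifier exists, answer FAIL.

ref(char)

Decompose map/2: tree(map(float,T2)) ≐ tree(map(float,map(R,bool))),  C ≐ T2.
Decompose tree/1: map(float,T2) ≐ map(float,map(R,bool)).
Decompose map/2: float ≐ float,  T2 ≐ map(R,bool).
Delete trivial equation float ≐ float.
Bind T2 := map(R,bool); substituting into the one remaining equation that mentions T2 gives: C ≐ map(R,bool).
Bind C := map(R,bool); no other remaining equation mentions C.
Bind T3 := map(S,U); no other remaining equation mentions T3.
Decompose map/2: option(char) ≐ option(char),  option(S) ≐ option(ref(U)).
Delete trivial equation option(char) ≐ option(char).
Decompose option/1: S ≐ ref(U).
Bind S := ref(U); no other remaining equation mentions S. Substituting into the earlier binding gives T3 := map(ref(U),U).
Bind T := bool; no other remaining equation mentions T.
Decompose map/2: tree(option(char)) ≐ tree(option(U)),  map(float,float) ≐ map(R,float).
Decompose tree/1: option(char) ≐ option(U).
Decompose option/1: char ≐ U.
Bind U := char; no other remaining equation mentions U. Substituting into the earlier bindings gives T3 := map(ref(char),char), S := ref(char).
Decompose map/2: float ≐ R,  float ≐ float.
Bind R := float; no other remaining equation mentions R. Substituting into the earlier bindings gives T2 := map(float,bool), C := map(float,bool).
Delete trivial equation float ≐ float.
MGU = { T2 ↦ map(float,bool), C ↦ map(float,bool), T3 ↦ map(ref(char),char), S ↦ ref(char), T ↦ bool, U ↦ char, R ↦ float }, so S ↦ ref(char).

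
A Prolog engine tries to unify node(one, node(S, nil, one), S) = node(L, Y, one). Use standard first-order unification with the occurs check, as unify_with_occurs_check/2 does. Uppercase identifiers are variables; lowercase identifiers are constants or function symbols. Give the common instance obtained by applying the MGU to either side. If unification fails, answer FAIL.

Decompose node/3: one = L,  node(S, nil, one) = Y,  S = one.
Bind L := one; no other remaining equation mentions L.
Bind Y := node(S, nil, one); no other remaining equation mentions Y.
Bind S := one. Substituting into the earlier binding gives Y := node(one, nil, one).
Applying the MGU to either side gives node(one, node(one, nil, one), one).

node(one, node(one, nil, one), one)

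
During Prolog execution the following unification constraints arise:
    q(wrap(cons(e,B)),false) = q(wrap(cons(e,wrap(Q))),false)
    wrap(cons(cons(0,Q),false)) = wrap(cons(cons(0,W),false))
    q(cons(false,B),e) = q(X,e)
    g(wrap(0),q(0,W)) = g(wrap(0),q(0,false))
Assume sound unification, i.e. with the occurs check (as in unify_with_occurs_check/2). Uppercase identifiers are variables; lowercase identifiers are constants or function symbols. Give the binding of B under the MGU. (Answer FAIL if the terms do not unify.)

wrap(false)

Decompose q/2: wrap(cons(e,B)) = wrap(cons(e,wrap(Q))),  false = false.
Decompose wrap/1: cons(e,B) = cons(e,wrap(Q)).
Decompose cons/2: e = e,  B = wrap(Q).
Delete trivial equation e = e.
Bind B := wrap(Q); substituting into the one remaining equation that mentions B gives: q(cons(false,wrap(Q)),e) = q(X,e).
Delete trivial equation false = false.
Decompose wrap/1: cons(cons(0,Q),false) = cons(cons(0,W),false).
Decompose cons/2: cons(0,Q) = cons(0,W),  false = false.
Decompose cons/2: 0 = 0,  Q = W.
Delete trivial equation 0 = 0.
Bind Q := W; substituting into the one remaining equation that mentions Q gives: q(cons(false,wrap(W)),e) = q(X,e). Substituting into the earlier binding gives B := wrap(W).
Delete trivial equation false = false.
Decompose q/2: cons(false,wrap(W)) = X,  e = e.
Bind X := cons(false,wrap(W)); no other remaining equation mentions X.
Delete trivial equation e = e.
Decompose g/2: wrap(0) = wrap(0),  q(0,W) = q(0,false).
Delete trivial equation wrap(0) = wrap(0).
Decompose q/2: 0 = 0,  W = false.
Delete trivial equation 0 = 0.
Bind W := false. Substituting into the earlier bindings gives B := wrap(false), Q := false, X := cons(false,wrap(false)).
MGU = { B = wrap(false), Q = false, X = cons(false,wrap(false)), W = false }, so B = wrap(false).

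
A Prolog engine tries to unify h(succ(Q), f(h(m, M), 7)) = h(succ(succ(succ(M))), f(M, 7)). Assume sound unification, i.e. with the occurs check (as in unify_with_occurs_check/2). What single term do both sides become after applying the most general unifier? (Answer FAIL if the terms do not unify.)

FAIL

Decompose h/2: succ(Q) = succ(succ(succ(M))),  f(h(m, M), 7) = f(M, 7).
Decompose succ/1: Q = succ(succ(M)).
Bind Q := succ(succ(M)); no other remaining equation mentions Q.
Decompose f/2: h(m, M) = M,  7 = 7.
Occurs check fails: M occurs in h(m, M); the equation M = h(m, M) has no finite solution.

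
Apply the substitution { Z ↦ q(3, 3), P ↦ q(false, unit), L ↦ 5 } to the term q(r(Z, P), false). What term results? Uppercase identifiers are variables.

Replace each occurrence of Z with q(3, 3).
Replace each occurrence of P with q(false, unit).
Result: q(r(q(3, 3), q(false, unit)), false).

q(r(q(3, 3), q(false, unit)), false)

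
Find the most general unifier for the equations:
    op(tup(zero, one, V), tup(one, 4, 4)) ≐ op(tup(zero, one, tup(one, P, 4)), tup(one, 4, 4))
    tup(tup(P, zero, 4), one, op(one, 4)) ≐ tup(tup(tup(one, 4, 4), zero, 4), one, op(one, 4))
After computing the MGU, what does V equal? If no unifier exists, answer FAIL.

Decompose op/2: tup(zero, one, V) ≐ tup(zero, one, tup(one, P, 4)),  tup(one, 4, 4) ≐ tup(one, 4, 4).
Decompose tup/3: zero ≐ zero,  one ≐ one,  V ≐ tup(one, P, 4).
Delete trivial equation zero ≐ zero.
Delete trivial equation one ≐ one.
Bind V := tup(one, P, 4); no other remaining equation mentions V.
Delete trivial equation tup(one, 4, 4) ≐ tup(one, 4, 4).
Decompose tup/3: tup(P, zero, 4) ≐ tup(tup(one, 4, 4), zero, 4),  one ≐ one,  op(one, 4) ≐ op(one, 4).
Decompose tup/3: P ≐ tup(one, 4, 4),  zero ≐ zero,  4 ≐ 4.
Bind P := tup(one, 4, 4); no other remaining equation mentions P. Substituting into the earlier binding gives V := tup(one, tup(one, 4, 4), 4).
Delete trivial equation zero ≐ zero.
Delete trivial equation 4 ≐ 4.
Delete trivial equation one ≐ one.
Delete trivial equation op(one, 4) ≐ op(one, 4).
MGU = { V ↦ tup(one, tup(one, 4, 4), 4), P ↦ tup(one, 4, 4) }, so V ↦ tup(one, tup(one, 4, 4), 4).

tup(one, tup(one, 4, 4), 4)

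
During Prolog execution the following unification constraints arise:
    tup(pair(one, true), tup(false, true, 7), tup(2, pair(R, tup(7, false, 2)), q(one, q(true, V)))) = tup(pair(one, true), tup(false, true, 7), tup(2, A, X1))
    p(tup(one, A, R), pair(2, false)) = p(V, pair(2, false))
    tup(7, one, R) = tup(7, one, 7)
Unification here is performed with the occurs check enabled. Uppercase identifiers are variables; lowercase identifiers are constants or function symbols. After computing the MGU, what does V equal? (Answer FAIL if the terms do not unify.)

Decompose tup/3: pair(one, true) = pair(one, true),  tup(false, true, 7) = tup(false, true, 7),  tup(2, pair(R, tup(7, false, 2)), q(one, q(true, V))) = tup(2, A, X1).
Delete trivial equation pair(one, true) = pair(one, true).
Delete trivial equation tup(false, true, 7) = tup(false, true, 7).
Decompose tup/3: 2 = 2,  pair(R, tup(7, false, 2)) = A,  q(one, q(true, V)) = X1.
Delete trivial equation 2 = 2.
Bind A := pair(R, tup(7, false, 2)); substituting into the one remaining equation that mentions A gives: p(tup(one, pair(R, tup(7, false, 2)), R), pair(2, false)) = p(V, pair(2, false)).
Bind X1 := q(one, q(true, V)); no other remaining equation mentions X1.
Decompose p/2: tup(one, pair(R, tup(7, false, 2)), R) = V,  pair(2, false) = pair(2, false).
Bind V := tup(one, pair(R, tup(7, false, 2)), R); no other remaining equation mentions V. Substituting into the earlier binding gives X1 := q(one, q(true, tup(one, pair(R, tup(7, false, 2)), R))).
Delete trivial equation pair(2, false) = pair(2, false).
Decompose tup/3: 7 = 7,  one = one,  R = 7.
Delete trivial equation 7 = 7.
Delete trivial equation one = one.
Bind R := 7. Substituting into the earlier bindings gives A := pair(7, tup(7, false, 2)), X1 := q(one, q(true, tup(one, pair(7, tup(7, false, 2)), 7))), V := tup(one, pair(7, tup(7, false, 2)), 7).
MGU = { A ↦ pair(7, tup(7, false, 2)), X1 ↦ q(one, q(true, tup(one, pair(7, tup(7, false, 2)), 7))), V ↦ tup(one, pair(7, tup(7, false, 2)), 7), R ↦ 7 }, so V ↦ tup(one, pair(7, tup(7, false, 2)), 7).

tup(one, pair(7, tup(7, false, 2)), 7)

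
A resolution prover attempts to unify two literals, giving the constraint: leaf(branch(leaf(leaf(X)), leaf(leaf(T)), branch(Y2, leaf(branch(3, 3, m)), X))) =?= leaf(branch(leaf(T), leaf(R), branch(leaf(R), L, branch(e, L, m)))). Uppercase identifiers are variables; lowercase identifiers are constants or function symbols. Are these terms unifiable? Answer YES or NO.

Decompose leaf/1: branch(leaf(leaf(X)), leaf(leaf(T)), branch(Y2, leaf(branch(3, 3, m)), X)) =?= branch(leaf(T), leaf(R), branch(leaf(R), L, branch(e, L, m))).
Decompose branch/3: leaf(leaf(X)) =?= leaf(T),  leaf(leaf(T)) =?= leaf(R),  branch(Y2, leaf(branch(3, 3, m)), X) =?= branch(leaf(R), L, branch(e, L, m)).
Decompose leaf/1: leaf(X) =?= T.
Bind T := leaf(X); substituting into the one remaining equation that mentions T gives: leaf(leaf(leaf(X))) =?= leaf(R).
Decompose leaf/1: leaf(leaf(X)) =?= R.
Bind R := leaf(leaf(X)); substituting into the remaining equation gives: branch(Y2, leaf(branch(3, 3, m)), X) =?= branch(leaf(leaf(leaf(X))), L, branch(e, L, m)).
Decompose branch/3: Y2 =?= leaf(leaf(leaf(X))),  leaf(branch(3, 3, m)) =?= L,  X =?= branch(e, L, m).
Bind Y2 := leaf(leaf(leaf(X))); no other remaining equation mentions Y2.
Bind L := leaf(branch(3, 3, m)); substituting into the remaining equation gives: X =?= branch(e, leaf(branch(3, 3, m)), m).
Bind X := branch(e, leaf(branch(3, 3, m)), m). Substituting into the earlier bindings gives T := leaf(branch(e, leaf(branch(3, 3, m)), m)), R := leaf(leaf(branch(e, leaf(branch(3, 3, m)), m))), Y2 := leaf(leaf(leaf(branch(e, leaf(branch(3, 3, m)), m)))).
No equations remain and no clash or occurs-check failure arose, so a unifier exists.

YES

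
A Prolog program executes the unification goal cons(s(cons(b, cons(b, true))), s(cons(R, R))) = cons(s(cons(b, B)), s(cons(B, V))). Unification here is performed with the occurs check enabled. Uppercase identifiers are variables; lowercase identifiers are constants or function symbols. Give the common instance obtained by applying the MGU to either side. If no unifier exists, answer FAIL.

Decompose cons/2: s(cons(b, cons(b, true))) = s(cons(b, B)),  s(cons(R, R)) = s(cons(B, V)).
Decompose s/1: cons(b, cons(b, true)) = cons(b, B).
Decompose cons/2: b = b,  cons(b, true) = B.
Delete trivial equation b = b.
Bind B := cons(b, true); substituting into the remaining equation gives: s(cons(R, R)) = s(cons(cons(b, true), V)).
Decompose s/1: cons(R, R) = cons(cons(b, true), V).
Decompose cons/2: R = cons(b, true),  R = V.
Bind R := cons(b, true); substituting into the remaining equation gives: cons(b, true) = V.
Bind V := cons(b, true).
Applying the MGU to either side gives cons(s(cons(b, cons(b, true))), s(cons(cons(b, true), cons(b, true)))).

cons(s(cons(b, cons(b, true))), s(cons(cons(b, true), cons(b, true))))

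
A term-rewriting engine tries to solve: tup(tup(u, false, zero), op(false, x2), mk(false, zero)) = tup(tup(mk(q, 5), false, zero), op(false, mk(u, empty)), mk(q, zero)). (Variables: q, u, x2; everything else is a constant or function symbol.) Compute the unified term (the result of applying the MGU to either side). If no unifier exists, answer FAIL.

tup(tup(mk(false, 5), false, zero), op(false, mk(mk(false, 5), empty)), mk(false, zero))

Decompose tup/3: tup(u, false, zero) = tup(mk(q, 5), false, zero),  op(false, x2) = op(false, mk(u, empty)),  mk(false, zero) = mk(q, zero).
Decompose tup/3: u = mk(q, 5),  false = false,  zero = zero.
Bind u := mk(q, 5); substituting into the one remaining equation that mentions u gives: op(false, x2) = op(false, mk(mk(q, 5), empty)).
Delete trivial equation false = false.
Delete trivial equation zero = zero.
Decompose op/2: false = false,  x2 = mk(mk(q, 5), empty).
Delete trivial equation false = false.
Bind x2 := mk(mk(q, 5), empty); no other remaining equation mentions x2.
Decompose mk/2: false = q,  zero = zero.
Bind q := false; no other remaining equation mentions q. Substituting into the earlier bindings gives u := mk(false, 5), x2 := mk(mk(false, 5), empty).
Delete trivial equation zero = zero.
Applying the MGU to either side gives tup(tup(mk(false, 5), false, zero), op(false, mk(mk(false, 5), empty)), mk(false, zero)).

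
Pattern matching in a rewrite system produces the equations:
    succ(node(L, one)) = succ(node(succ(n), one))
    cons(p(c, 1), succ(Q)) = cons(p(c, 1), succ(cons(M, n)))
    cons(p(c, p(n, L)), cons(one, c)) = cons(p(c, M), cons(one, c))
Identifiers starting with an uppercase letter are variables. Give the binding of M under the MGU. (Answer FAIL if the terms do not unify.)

Decompose succ/1: node(L, one) = node(succ(n), one).
Decompose node/2: L = succ(n),  one = one.
Bind L := succ(n); substituting into the one remaining equation that mentions L gives: cons(p(c, p(n, succ(n))), cons(one, c)) = cons(p(c, M), cons(one, c)).
Delete trivial equation one = one.
Decompose cons/2: p(c, 1) = p(c, 1),  succ(Q) = succ(cons(M, n)).
Delete trivial equation p(c, 1) = p(c, 1).
Decompose succ/1: Q = cons(M, n).
Bind Q := cons(M, n); no other remaining equation mentions Q.
Decompose cons/2: p(c, p(n, succ(n))) = p(c, M),  cons(one, c) = cons(one, c).
Decompose p/2: c = c,  p(n, succ(n)) = M.
Delete trivial equation c = c.
Bind M := p(n, succ(n)); no other remaining equation mentions M. Substituting into the earlier binding gives Q := cons(p(n, succ(n)), n).
Delete trivial equation cons(one, c) = cons(one, c).
MGU = { L := succ(n), Q := cons(p(n, succ(n)), n), M := p(n, succ(n)) }, so M := p(n, succ(n)).

p(n, succ(n))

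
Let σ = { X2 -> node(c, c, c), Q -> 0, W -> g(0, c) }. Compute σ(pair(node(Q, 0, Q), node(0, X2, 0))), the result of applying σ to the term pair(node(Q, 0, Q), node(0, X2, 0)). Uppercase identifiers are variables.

Replace each occurrence of X2 with node(c, c, c).
Replace each occurrence of Q with 0.
Result: pair(node(0, 0, 0), node(0, node(c, c, c), 0)).

pair(node(0, 0, 0), node(0, node(c, c, c), 0))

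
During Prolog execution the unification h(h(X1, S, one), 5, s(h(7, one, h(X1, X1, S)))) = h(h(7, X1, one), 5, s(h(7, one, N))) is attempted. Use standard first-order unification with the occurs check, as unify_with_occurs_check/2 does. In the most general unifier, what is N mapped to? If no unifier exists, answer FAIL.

h(7, 7, 7)

Decompose h/3: h(X1, S, one) = h(7, X1, one),  5 = 5,  s(h(7, one, h(X1, X1, S))) = s(h(7, one, N)).
Decompose h/3: X1 = 7,  S = X1,  one = one.
Bind X1 := 7; substituting into the 2 remaining equations that mention X1 gives: S = 7,  s(h(7, one, h(7, 7, S))) = s(h(7, one, N)).
Bind S := 7; substituting into the one remaining equation that mentions S gives: s(h(7, one, h(7, 7, 7))) = s(h(7, one, N)).
Delete trivial equation one = one.
Delete trivial equation 5 = 5.
Decompose s/1: h(7, one, h(7, 7, 7)) = h(7, one, N).
Decompose h/3: 7 = 7,  one = one,  h(7, 7, 7) = N.
Delete trivial equation 7 = 7.
Delete trivial equation one = one.
Bind N := h(7, 7, 7).
MGU = { X1 ↦ 7, S ↦ 7, N ↦ h(7, 7, 7) }, so N ↦ h(7, 7, 7).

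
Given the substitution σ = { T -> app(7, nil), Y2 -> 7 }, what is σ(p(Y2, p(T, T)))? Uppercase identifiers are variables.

Replace each occurrence of T with app(7, nil).
Replace each occurrence of Y2 with 7.
Result: p(7, p(app(7, nil), app(7, nil))).

p(7, p(app(7, nil), app(7, nil)))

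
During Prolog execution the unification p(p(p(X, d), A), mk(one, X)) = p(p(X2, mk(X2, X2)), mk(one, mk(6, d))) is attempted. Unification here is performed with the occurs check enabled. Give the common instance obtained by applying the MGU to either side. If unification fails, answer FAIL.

p(p(p(mk(6, d), d), mk(p(mk(6, d), d), p(mk(6, d), d))), mk(one, mk(6, d)))

Decompose p/2: p(p(X, d), A) = p(X2, mk(X2, X2)),  mk(one, X) = mk(one, mk(6, d)).
Decompose p/2: p(X, d) = X2,  A = mk(X2, X2).
Bind X2 := p(X, d); substituting into the one remaining equation that mentions X2 gives: A = mk(p(X, d), p(X, d)).
Bind A := mk(p(X, d), p(X, d)); no other remaining equation mentions A.
Decompose mk/2: one = one,  X = mk(6, d).
Delete trivial equation one = one.
Bind X := mk(6, d). Substituting into the earlier bindings gives X2 := p(mk(6, d), d), A := mk(p(mk(6, d), d), p(mk(6, d), d)).
Applying the MGU to either side gives p(p(p(mk(6, d), d), mk(p(mk(6, d), d), p(mk(6, d), d))), mk(one, mk(6, d))).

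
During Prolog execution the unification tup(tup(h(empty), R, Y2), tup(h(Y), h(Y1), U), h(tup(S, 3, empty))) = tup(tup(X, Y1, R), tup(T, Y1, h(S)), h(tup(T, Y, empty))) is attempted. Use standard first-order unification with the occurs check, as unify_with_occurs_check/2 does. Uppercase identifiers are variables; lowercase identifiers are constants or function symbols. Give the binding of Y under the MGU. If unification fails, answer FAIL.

FAIL

Decompose tup/3: tup(h(empty), R, Y2) = tup(X, Y1, R),  tup(h(Y), h(Y1), U) = tup(T, Y1, h(S)),  h(tup(S, 3, empty)) = h(tup(T, Y, empty)).
Decompose tup/3: h(empty) = X,  R = Y1,  Y2 = R.
Bind X := h(empty); no other remaining equation mentions X.
Bind R := Y1; substituting into the one remaining equation that mentions R gives: Y2 = Y1.
Bind Y2 := Y1; no other remaining equation mentions Y2.
Decompose tup/3: h(Y) = T,  h(Y1) = Y1,  U = h(S).
Bind T := h(Y); substituting into the one remaining equation that mentions T gives: h(tup(S, 3, empty)) = h(tup(h(Y), Y, empty)).
Occurs check fails: Y1 occurs in h(Y1); the equation Y1 = h(Y1) has no finite solution.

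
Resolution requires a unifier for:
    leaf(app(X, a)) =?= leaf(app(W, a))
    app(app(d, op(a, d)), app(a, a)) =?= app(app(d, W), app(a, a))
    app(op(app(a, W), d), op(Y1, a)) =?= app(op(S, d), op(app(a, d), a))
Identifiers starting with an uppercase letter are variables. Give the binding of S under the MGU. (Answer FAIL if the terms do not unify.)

app(a, op(a, d))

Decompose leaf/1: app(X, a) =?= app(W, a).
Decompose app/2: X =?= W,  a =?= a.
Bind X := W; no other remaining equation mentions X.
Delete trivial equation a =?= a.
Decompose app/2: app(d, op(a, d)) =?= app(d, W),  app(a, a) =?= app(a, a).
Decompose app/2: d =?= d,  op(a, d) =?= W.
Delete trivial equation d =?= d.
Bind W := op(a, d); substituting into the one remaining equation that mentions W gives: app(op(app(a, op(a, d)), d), op(Y1, a)) =?= app(op(S, d), op(app(a, d), a)). Substituting into the earlier binding gives X := op(a, d).
Delete trivial equation app(a, a) =?= app(a, a).
Decompose app/2: op(app(a, op(a, d)), d) =?= op(S, d),  op(Y1, a) =?= op(app(a, d), a).
Decompose op/2: app(a, op(a, d)) =?= S,  d =?= d.
Bind S := app(a, op(a, d)); no other remaining equation mentions S.
Delete trivial equation d =?= d.
Decompose op/2: Y1 =?= app(a, d),  a =?= a.
Bind Y1 := app(a, d); no other remaining equation mentions Y1.
Delete trivial equation a =?= a.
MGU = { X -> op(a, d), W -> op(a, d), S -> app(a, op(a, d)), Y1 -> app(a, d) }, so S -> app(a, op(a, d)).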